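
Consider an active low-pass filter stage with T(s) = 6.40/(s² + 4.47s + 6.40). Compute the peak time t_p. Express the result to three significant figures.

ω_n = √6.40 = 2.53 rad/s; ζ = 4.47/(2·2.53) = 0.883.
ω_d = ω_n√(1−ζ²) = 1.19 rad/s. Then t_p = π/ω_d = 2.65 s.

t_p ≈ 2.65 s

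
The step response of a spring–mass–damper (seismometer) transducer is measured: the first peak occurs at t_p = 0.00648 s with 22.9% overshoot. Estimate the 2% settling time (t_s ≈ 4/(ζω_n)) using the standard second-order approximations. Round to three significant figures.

t_s ≈ 0.0176 s

ζ from %OS: ζ = |ln 0.229|/√(π²+ln²0.229) = 0.425.
t_p = π/ω_d ⇒ ω_d = 485 rad/s; then ω_n = ω_d/√(1−ζ²) = 536 rad/s.
t_s ≈ 4/(ζω_n) = 4/(0.425·536) = 0.0176 s.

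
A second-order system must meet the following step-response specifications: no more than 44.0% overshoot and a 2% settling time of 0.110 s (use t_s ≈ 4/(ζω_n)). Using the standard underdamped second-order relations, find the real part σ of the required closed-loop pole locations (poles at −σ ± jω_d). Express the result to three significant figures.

The settling-time spec alone fixes σ = ζω_n = 4/t_s = 4/0.110 = 36.4.
(Overshoot then fixes ζ = 0.253 and hence ω_d = σ·√(1−ζ²)/ζ = 139 rad/s.)

σ ≈ 36.4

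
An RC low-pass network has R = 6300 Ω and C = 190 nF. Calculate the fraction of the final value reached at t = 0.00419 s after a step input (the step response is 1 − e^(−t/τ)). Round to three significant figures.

τ = RC = 6300 × 190 nF = 0.00120 s.
y(t)/y_∞ = 1 − e^(−t/τ) = 1 − e^(−0.00419/0.00120) = 1 − e^(−3.50) = 0.970.

y/y_∞ ≈ 0.970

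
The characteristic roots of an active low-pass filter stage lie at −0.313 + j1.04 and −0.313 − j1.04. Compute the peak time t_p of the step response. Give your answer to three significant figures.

t_p ≈ 3.02 s

t_p = π/ω_d with ω_d = 1.04 (the imaginary part), so t_p = 3.02 s.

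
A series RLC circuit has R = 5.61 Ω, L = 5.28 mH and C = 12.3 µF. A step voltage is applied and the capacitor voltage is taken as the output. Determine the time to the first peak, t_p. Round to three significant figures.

t_p ≈ 0.000808 s

For a series RLC circuit (capacitor voltage as output), ω_n = 1/√(LC) = 1/√(5.28 mH · 12.3 µF) = 3920 rad/s.
ζ = (R/2)·√(C/L) = (5.61/2)·√(12.3 µF/5.28 mH) = 0.135.
The damped frequency ω_d = ω_n√(1−ζ²) = 3890 rad/s. t_p = π/ω_d = 0.000808 s.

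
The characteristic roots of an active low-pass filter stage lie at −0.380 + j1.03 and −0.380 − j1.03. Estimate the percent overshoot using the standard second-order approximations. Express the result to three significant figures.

The poles are at −σ ± jω_d with σ = 0.380 and ω_d = 1.03, so ω_n = √(σ²+ω_d²) = 1.10 rad/s and ζ = σ/ω_n = 0.346.
Overshoot: exp(−π·0.346/√(1−0.346²)) = 0.314, i.e. 31.4%.

%OS ≈ 31.4%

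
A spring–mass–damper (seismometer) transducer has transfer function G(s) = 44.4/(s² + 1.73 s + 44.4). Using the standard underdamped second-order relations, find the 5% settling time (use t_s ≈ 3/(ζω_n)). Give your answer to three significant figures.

Comparing the denominator to s² + 2ζω_n s + ω_n²: ω_n = √44.4 = 6.66 rad/s, and 2ζω_n = 1.73 so ζ = 1.73/(2·6.66) = 0.130.
t_s ≈ 3/(ζω_n) = 3/(0.130·6.66) = 3.47 s.

t_s ≈ 3.47 s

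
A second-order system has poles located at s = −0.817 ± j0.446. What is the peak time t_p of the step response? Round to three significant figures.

t_p ≈ 7.04 s

t_p = π/ω_d with ω_d = 0.446 (the imaginary part), so t_p = 7.04 s.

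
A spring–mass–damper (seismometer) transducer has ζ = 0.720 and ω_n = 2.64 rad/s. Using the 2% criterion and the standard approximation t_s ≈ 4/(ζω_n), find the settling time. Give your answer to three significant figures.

t_s ≈ 2.10 s

t_s ≈ 4/(ζω_n) = 4/(0.720 × 2.64) = 2.10 s.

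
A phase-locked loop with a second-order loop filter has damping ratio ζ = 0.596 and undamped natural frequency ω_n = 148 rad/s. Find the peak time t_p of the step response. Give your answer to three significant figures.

The damped frequency is ω_d = ω_n√(1−ζ²) = 148·√(1−0.355) = 119 rad/s.
Peak time t_p = π/ω_d = π/119 = 0.0264 s.

t_p ≈ 0.0264 s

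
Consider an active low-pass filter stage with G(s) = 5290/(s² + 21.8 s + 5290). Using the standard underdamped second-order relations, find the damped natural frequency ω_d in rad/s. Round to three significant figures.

ω_n = √5290 = 72.7 rad/s; ζ = 21.8/(2·72.7) = 0.150.
ω_d = ω_n√(1−ζ²) = 71.9 rad/s.

ω_d ≈ 71.9 rad/s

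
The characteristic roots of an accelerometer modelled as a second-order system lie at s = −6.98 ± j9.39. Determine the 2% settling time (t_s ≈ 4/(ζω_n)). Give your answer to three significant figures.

For poles at −σ ± jω_d, ζω_n = σ = 6.98, so t_s ≈ 4/σ = 0.573 s.

t_s ≈ 0.573 s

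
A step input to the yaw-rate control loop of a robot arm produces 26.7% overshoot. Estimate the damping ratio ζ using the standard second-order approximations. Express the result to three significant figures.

Inverting the overshoot relation: ζ = |ln 0.267|/√(π² + ln²0.267) = 0.387.

ζ ≈ 0.387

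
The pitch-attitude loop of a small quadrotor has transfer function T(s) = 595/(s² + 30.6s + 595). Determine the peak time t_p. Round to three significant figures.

t_p ≈ 0.165 s

Comparing the denominator to s² + 2ζω_n s + ω_n²: ω_n = √595 = 24.4 rad/s, and 2ζω_n = 30.6 so ζ = 30.6/(2·24.4) = 0.627.
The damped frequency ω_d = ω_n√(1−ζ²) = 19.0 rad/s. Then t_p = π/ω_d = 0.165 s.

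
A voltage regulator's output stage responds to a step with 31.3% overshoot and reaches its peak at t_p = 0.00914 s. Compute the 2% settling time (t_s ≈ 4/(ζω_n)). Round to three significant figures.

ζ from %OS: ζ = |ln 0.313|/√(π²+ln²0.313) = 0.347.
From t_p = π/ω_d, ω_d = π/0.00914 = 344 rad/s, so ω_n = ω_d/√(1−ζ²) = 366 rad/s.
t_s ≈ 4/(ζω_n) = 4/(0.347·366) = 0.0315 s.

t_s ≈ 0.0315 s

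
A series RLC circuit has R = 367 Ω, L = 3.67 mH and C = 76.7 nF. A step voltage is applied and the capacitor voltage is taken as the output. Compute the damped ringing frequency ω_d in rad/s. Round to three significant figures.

For a series RLC circuit (capacitor voltage as output), ω_n = 1/√(LC) = 1/√(3.67 mH · 76.7 nF) = 59600 rad/s.
ζ = (R/2)·√(C/L) = (367/2)·√(76.7 nF/3.67 mH) = 0.839.
ω_d = 59600·√(1 − 0.839²) = 32400 rad/s.

ω_d ≈ 32400 rad/s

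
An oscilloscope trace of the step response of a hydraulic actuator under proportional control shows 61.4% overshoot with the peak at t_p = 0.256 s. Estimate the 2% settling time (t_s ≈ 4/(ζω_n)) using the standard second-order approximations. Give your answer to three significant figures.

t_s ≈ 2.10 s

From the overshoot, ζ = −ln(OS)/√(π²+ln²(OS)) = 0.153.
From t_p = π/ω_d, ω_d = π/0.256 = 12.3 rad/s, so ω_n = ω_d/√(1−ζ²) = 12.4 rad/s.
t_s ≈ 4/(ζω_n) = 4/(0.153·12.4) = 2.10 s.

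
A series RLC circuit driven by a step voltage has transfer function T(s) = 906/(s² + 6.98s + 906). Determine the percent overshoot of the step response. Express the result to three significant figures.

Matching coefficients with s² + 2ζω_n s + ω_n² gives ω_n² = 906 ⇒ ω_n = 30.1 rad/s, and ζ = 6.98/(2ω_n) = 0.116.
Overshoot: exp(−π·0.116/√(1−0.116²)) = 0.693, i.e. 69.3%.

%OS ≈ 69.3%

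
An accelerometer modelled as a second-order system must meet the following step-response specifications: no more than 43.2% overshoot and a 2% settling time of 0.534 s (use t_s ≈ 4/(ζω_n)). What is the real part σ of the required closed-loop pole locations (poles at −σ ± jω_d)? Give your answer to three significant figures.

The settling-time spec alone fixes σ = ζω_n = 4/t_s = 4/0.534 = 7.49.
(Overshoot then fixes ζ = 0.258 and hence ω_d = σ·√(1−ζ²)/ζ = 28.0 rad/s.)

σ ≈ 7.49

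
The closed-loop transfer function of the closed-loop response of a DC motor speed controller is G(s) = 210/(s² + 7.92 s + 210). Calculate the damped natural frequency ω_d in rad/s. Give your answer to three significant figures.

Matching coefficients with s² + 2ζω_n s + ω_n² gives ω_n² = 210 ⇒ ω_n = 14.5 rad/s, and ζ = 7.92/(2ω_n) = 0.273.
ω_d = 14.5·√(1 − 0.273²) = 13.9 rad/s.

ω_d ≈ 13.9 rad/s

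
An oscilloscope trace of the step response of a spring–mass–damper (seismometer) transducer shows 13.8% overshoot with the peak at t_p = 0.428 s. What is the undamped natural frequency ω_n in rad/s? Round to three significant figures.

ζ from %OS: ζ = |ln 0.138|/√(π²+ln²0.138) = 0.533.
From t_p = π/ω_d, ω_d = π/0.428 = 7.34 rad/s, so ω_n = ω_d/√(1−ζ²) = 8.68 rad/s.

ω_n ≈ 8.68 rad/s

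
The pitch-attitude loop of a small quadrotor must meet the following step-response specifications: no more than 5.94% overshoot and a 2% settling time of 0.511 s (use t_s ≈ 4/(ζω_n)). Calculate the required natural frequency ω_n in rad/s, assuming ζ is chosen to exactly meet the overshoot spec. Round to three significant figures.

ω_n ≈ 11.7 rad/s

ζ = −ln(OS)/√(π² + (ln OS)²). With OS = 0.0594, ln OS = −2.823 and ζ = 2.823/4.224 = 0.668.
From t_s ≈ 4/(ζω_n): ω_n = 4/(ζ·t_s) = 4/(0.668·0.511) = 11.7 rad/s.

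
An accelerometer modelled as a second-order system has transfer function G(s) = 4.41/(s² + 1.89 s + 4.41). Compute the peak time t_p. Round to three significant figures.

t_p ≈ 1.68 s

ω_n = √4.41 = 2.10 rad/s; ζ = 1.89/(2·2.10) = 0.450.
The damped frequency ω_d = ω_n√(1−ζ²) = 1.88 rad/s. Then t_p = π/ω_d = 1.68 s.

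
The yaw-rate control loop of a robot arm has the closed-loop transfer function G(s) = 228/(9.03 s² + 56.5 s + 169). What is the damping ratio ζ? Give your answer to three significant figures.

Dividing through by 9.03: denominator becomes s² + 6.257 s + 18.72.
So ω_n = √18.72 = 4.33 rad/s and ζ = 6.257/(2·4.33) = 0.723.

ζ ≈ 0.723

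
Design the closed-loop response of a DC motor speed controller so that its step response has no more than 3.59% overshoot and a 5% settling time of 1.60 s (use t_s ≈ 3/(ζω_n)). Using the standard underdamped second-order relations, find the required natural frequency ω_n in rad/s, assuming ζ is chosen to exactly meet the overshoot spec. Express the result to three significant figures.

Inverting the overshoot relation: ζ = |ln 0.0359|/√(π² + ln²0.0359) = 0.727.
Then ω_n = 3/(ζ t_s) = 3/(0.727 × 1.60) = 2.58 rad/s.

ω_n ≈ 2.58 rad/s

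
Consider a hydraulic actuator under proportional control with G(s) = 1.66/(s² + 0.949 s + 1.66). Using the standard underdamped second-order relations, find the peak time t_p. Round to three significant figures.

Matching coefficients with s² + 2ζω_n s + ω_n² gives ω_n² = 1.66 ⇒ ω_n = 1.29 rad/s, and ζ = 0.949/(2ω_n) = 0.368.
ω_d = 1.29·√(1 − 0.368²) = 1.20 rad/s. Then t_p = π/ω_d = 2.62 s.

t_p ≈ 2.62 s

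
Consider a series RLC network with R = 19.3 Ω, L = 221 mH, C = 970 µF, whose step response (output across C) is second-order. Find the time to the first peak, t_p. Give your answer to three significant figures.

For a series RLC circuit (capacitor voltage as output), ω_n = 1/√(LC) = 1/√(221 mH · 970 µF) = 68.3 rad/s.
ζ = (R/2)·√(C/L) = (19.3/2)·√(970 µF/221 mH) = 0.639.
ω_d = 68.3·√(1 − 0.639²) = 52.5 rad/s. t_p = π/ω_d = 0.0598 s.

t_p ≈ 0.0598 s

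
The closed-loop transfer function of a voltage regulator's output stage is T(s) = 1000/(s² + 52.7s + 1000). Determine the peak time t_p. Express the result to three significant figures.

Comparing the denominator to s² + 2ζω_n s + ω_n²: ω_n = √1000 = 31.6 rad/s, and 2ζω_n = 52.7 so ζ = 52.7/(2·31.6) = 0.833.
ω_d = 31.6·√(1 − 0.833²) = 17.5 rad/s. Then t_p = π/ω_d = 0.180 s.

t_p ≈ 0.180 s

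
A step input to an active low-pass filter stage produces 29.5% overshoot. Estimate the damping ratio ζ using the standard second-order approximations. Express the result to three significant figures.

Inverting the overshoot relation: ζ = |ln 0.295|/√(π² + ln²0.295) = 0.362.

ζ ≈ 0.362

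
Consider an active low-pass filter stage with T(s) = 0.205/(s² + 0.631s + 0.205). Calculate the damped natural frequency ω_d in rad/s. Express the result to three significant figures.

ω_d ≈ 0.325 rad/s

ω_n = √0.205 = 0.453 rad/s; ζ = 0.631/(2·0.453) = 0.697.
ω_d = 0.453·√(1 − 0.697²) = 0.325 rad/s.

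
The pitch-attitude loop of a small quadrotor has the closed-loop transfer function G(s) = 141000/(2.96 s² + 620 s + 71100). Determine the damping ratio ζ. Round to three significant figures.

ζ ≈ 0.676

Dividing through by 2.96: denominator becomes s² + 209.5 s + 24020.
So ω_n = √24020 = 155 rad/s and ζ = 209.5/(2·155) = 0.676.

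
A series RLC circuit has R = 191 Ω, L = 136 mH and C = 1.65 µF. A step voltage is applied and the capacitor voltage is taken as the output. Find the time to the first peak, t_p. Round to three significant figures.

t_p ≈ 0.00158 s

For a series RLC circuit (capacitor voltage as output), ω_n = 1/√(LC) = 1/√(136 mH · 1.65 µF) = 2110 rad/s.
ζ = (R/2)·√(C/L) = (191/2)·√(1.65 µF/136 mH) = 0.333.
The damped frequency ω_d = ω_n√(1−ζ²) = 1990 rad/s. t_p = π/ω_d = 0.00158 s.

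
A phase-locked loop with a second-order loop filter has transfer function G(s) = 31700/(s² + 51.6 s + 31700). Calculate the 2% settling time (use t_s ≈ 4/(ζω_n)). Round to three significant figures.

Comparing the denominator to s² + 2ζω_n s + ω_n²: ω_n = √31700 = 178 rad/s, and 2ζω_n = 51.6 so ζ = 51.6/(2·178) = 0.145.
t_s ≈ 4/(ζω_n) = 4/(0.145·178) = 0.155 s.

t_s ≈ 0.155 s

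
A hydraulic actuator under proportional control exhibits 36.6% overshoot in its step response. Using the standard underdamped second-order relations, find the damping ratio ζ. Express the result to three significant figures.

ζ = −ln(OS)/√(π² + (ln OS)²). With OS = 0.366, ln OS = −1.005 and ζ = 1.005/3.298 = 0.305.

ζ ≈ 0.305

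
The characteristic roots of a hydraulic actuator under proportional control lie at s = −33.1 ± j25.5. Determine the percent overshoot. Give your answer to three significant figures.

The poles are at −σ ± jω_d with σ = 33.1 and ω_d = 25.5, so ω_n = √(σ²+ω_d²) = 41.8 rad/s and ζ = σ/ω_n = 0.792.
%OS = 100·exp(−πζ/√(1−ζ²)) = 1.69%.

%OS ≈ 1.69%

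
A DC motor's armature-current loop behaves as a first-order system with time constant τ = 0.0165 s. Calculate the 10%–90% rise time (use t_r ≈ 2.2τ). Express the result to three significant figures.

t_r ≈ 0.0363 s

t_r ≈ 2.2τ = 0.0363 s.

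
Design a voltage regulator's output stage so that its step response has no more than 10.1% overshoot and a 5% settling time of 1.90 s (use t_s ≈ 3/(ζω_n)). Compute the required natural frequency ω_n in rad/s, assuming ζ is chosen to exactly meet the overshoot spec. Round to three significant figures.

Inverting the overshoot relation: ζ = |ln 0.101|/√(π² + ln²0.101) = 0.589.
From t_s ≈ 3/(ζω_n): ω_n = 3/(ζ·t_s) = 3/(0.589·1.90) = 2.68 rad/s.

ω_n ≈ 2.68 rad/s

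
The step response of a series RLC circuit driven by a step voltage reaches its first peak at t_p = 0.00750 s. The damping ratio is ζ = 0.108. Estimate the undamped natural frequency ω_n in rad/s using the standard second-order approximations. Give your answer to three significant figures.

ω_n ≈ 421 rad/s

Peak time t_p = π/ω_d, so ω_d = π/t_p = π/0.00750 = 419 rad/s.
ω_n = ω_d/√(1−ζ²) = 419/√0.988 = 421 rad/s.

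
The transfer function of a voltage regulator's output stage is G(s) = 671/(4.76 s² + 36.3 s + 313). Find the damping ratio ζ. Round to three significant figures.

Dividing through by 4.76: denominator becomes s² + 7.626 s + 65.76.
So ω_n = √65.76 = 8.11 rad/s and ζ = 7.626/(2·8.11) = 0.470.

ζ ≈ 0.470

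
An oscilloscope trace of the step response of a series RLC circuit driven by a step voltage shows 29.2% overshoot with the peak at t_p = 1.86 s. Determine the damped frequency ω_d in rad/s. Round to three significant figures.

t_p = π/ω_d, so ω_d = π/1.86 = 1.69 rad/s.

ω_d ≈ 1.69 rad/s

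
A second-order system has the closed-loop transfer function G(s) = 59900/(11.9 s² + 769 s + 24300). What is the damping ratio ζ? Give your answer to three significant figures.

Dividing through by 11.9: denominator becomes s² + 64.62 s + 2042.
So ω_n = √2042 = 45.2 rad/s and ζ = 64.62/(2·45.2) = 0.715.

ζ ≈ 0.715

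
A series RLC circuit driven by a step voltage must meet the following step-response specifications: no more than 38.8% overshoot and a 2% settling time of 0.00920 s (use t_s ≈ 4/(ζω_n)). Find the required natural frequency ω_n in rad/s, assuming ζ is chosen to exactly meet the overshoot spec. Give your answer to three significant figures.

ζ = −ln(OS)/√(π² + (ln OS)²). With OS = 0.388, ln OS = −0.9467 and ζ = 0.9467/3.281 = 0.289.
Then ω_n = 4/(ζ t_s) = 4/(0.289 × 0.00920) = 1510 rad/s.

ω_n ≈ 1510 rad/s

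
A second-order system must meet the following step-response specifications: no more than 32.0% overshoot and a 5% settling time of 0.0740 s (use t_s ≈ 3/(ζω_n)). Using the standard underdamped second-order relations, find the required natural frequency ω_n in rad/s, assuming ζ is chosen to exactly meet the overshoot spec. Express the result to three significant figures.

ω_n ≈ 119 rad/s

Inverting the overshoot relation: ζ = |ln 0.320|/√(π² + ln²0.320) = 0.341.
From t_s ≈ 3/(ζω_n): ω_n = 3/(ζ·t_s) = 3/(0.341·0.0740) = 119 rad/s.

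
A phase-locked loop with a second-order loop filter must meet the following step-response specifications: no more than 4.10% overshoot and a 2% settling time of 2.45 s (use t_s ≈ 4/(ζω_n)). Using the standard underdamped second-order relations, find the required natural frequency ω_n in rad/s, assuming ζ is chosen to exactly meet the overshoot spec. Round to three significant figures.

Inverting the overshoot relation: ζ = |ln 0.0410|/√(π² + ln²0.0410) = 0.713.
Then ω_n = 4/(ζ t_s) = 4/(0.713 × 2.45) = 2.29 rad/s.

ω_n ≈ 2.29 rad/s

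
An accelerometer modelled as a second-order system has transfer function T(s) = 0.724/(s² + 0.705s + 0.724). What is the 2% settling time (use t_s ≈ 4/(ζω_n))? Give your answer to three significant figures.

t_s ≈ 11.3 s

ω_n = √0.724 = 0.851 rad/s; ζ = 0.705/(2·0.851) = 0.414.
t_s ≈ 4/(ζω_n) = 4/(0.414·0.851) = 11.3 s.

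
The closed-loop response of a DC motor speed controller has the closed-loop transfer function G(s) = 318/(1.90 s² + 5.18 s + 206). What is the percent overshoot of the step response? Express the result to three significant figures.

%OS ≈ 66.0%

Dividing through by 1.90: denominator becomes s² + 2.726 s + 108.4.
So ω_n = √108.4 = 10.4 rad/s and ζ = 2.726/(2·10.4) = 0.131.
%OS = 100 e^{−πζ/√(1−ζ²)} with ζ = 0.131 gives 66.0%.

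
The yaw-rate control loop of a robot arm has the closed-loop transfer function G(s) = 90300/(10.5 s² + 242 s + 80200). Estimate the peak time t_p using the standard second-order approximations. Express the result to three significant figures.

Dividing through by 10.5: denominator becomes s² + 23.05 s + 7638.
So ω_n = √7638 = 87.4 rad/s and ζ = 23.05/(2·87.4) = 0.132.
The damped frequency ω_d = ω_n√(1−ζ²) = 86.6 rad/s. t_p = π/ω_d = 0.0363 s.

t_p ≈ 0.0363 s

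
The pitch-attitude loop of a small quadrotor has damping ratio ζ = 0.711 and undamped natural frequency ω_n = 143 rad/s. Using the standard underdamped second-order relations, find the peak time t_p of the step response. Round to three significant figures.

The damped frequency is ω_d = ω_n√(1−ζ²) = 143·√(1−0.506) = 101 rad/s.
Peak time t_p = π/ω_d = π/101 = 0.0312 s.

t_p ≈ 0.0312 s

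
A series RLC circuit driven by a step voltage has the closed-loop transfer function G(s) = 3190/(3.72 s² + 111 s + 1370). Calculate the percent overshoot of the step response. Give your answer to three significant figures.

%OS ≈ 2.06%

Dividing through by 3.72: denominator becomes s² + 29.84 s + 368.3.
So ω_n = √368.3 = 19.2 rad/s and ζ = 29.84/(2·19.2) = 0.777.
%OS = 100 e^{−πζ/√(1−ζ²)} with ζ = 0.777 gives 2.06%.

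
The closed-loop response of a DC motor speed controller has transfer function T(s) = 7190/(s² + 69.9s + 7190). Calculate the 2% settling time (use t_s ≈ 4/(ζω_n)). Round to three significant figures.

t_s ≈ 0.114 s

ω_n = √7190 = 84.8 rad/s; ζ = 69.9/(2·84.8) = 0.412.
t_s ≈ 4/(ζω_n) = 4/(0.412·84.8) = 0.114 s.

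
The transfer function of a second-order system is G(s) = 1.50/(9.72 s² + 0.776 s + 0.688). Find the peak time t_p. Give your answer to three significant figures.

t_p ≈ 11.9 s

Dividing through by 9.72: denominator becomes s² + 0.07984 s + 0.07078.
So ω_n = √0.07078 = 0.266 rad/s and ζ = 0.07984/(2·0.266) = 0.150.
ω_d = 0.266·√(1 − 0.150²) = 0.263 rad/s. t_p = π/ω_d = 11.9 s.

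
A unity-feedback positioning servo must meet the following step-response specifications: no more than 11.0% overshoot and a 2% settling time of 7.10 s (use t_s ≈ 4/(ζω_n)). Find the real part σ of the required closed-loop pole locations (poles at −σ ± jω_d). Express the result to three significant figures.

The settling-time spec alone fixes σ = ζω_n = 4/t_s = 4/7.10 = 0.563.
(Overshoot then fixes ζ = 0.575 and hence ω_d = σ·√(1−ζ²)/ζ = 0.802 rad/s.)

σ ≈ 0.563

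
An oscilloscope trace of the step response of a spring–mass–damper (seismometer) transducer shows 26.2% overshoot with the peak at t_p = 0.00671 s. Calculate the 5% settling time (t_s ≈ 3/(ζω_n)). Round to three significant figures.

t_s ≈ 0.0150 s

The overshoot fixes ζ = −ln(OS)/√(π²+ln²(OS)) = 0.392.
t_p = π/ω_d ⇒ ω_d = 468 rad/s; then ω_n = ω_d/√(1−ζ²) = 509 rad/s.
t_s ≈ 3/(ζω_n) = 3/(0.392·509) = 0.0150 s.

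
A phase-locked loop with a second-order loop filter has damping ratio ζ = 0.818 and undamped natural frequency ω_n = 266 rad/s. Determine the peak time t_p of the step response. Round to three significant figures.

t_p ≈ 0.0205 s

The damped frequency is ω_d = ω_n√(1−ζ²) = 266·√(1−0.669) = 153 rad/s.
Peak time t_p = π/ω_d = π/153 = 0.0205 s.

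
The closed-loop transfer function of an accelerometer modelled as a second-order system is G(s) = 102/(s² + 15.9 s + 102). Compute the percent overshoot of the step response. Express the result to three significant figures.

%OS ≈ 1.81%

Matching coefficients with s² + 2ζω_n s + ω_n² gives ω_n² = 102 ⇒ ω_n = 10.1 rad/s, and ζ = 15.9/(2ω_n) = 0.787.
%OS = 100 e^{−πζ/√(1−ζ²)} with ζ = 0.787 gives 1.81%.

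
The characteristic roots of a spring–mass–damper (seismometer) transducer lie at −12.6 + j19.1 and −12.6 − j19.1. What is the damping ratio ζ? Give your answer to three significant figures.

The poles are at −σ ± jω_d with σ = 12.6 and ω_d = 19.1, so ω_n = √(σ²+ω_d²) = 22.9 rad/s and ζ = σ/ω_n = 0.551.

ζ ≈ 0.551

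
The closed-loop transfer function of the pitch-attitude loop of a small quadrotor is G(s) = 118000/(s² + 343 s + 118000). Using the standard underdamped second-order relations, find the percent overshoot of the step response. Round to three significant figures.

Comparing the denominator to s² + 2ζω_n s + ω_n²: ω_n = √118000 = 344 rad/s, and 2ζω_n = 343 so ζ = 343/(2·344) = 0.499.
%OS = 100 e^{−πζ/√(1−ζ²)} with ζ = 0.499 gives 16.4%.

%OS ≈ 16.4%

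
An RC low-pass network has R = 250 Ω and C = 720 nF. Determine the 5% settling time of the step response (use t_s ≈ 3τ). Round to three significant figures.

t_s ≈ 0.000540 s

τ = RC = 250 × 720 nF = 0.000180 s.
t_s ≈ 3τ = 0.000540 s.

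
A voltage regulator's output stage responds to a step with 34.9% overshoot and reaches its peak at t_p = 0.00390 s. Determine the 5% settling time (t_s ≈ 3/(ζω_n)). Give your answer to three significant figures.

The overshoot fixes ζ = −ln(OS)/√(π²+ln²(OS)) = 0.318.
From t_p = π/ω_d, ω_d = π/0.00390 = 806 rad/s, so ω_n = ω_d/√(1−ζ²) = 850 rad/s.
t_s ≈ 3/(ζω_n) = 3/(0.318·850) = 0.0111 s.

t_s ≈ 0.0111 s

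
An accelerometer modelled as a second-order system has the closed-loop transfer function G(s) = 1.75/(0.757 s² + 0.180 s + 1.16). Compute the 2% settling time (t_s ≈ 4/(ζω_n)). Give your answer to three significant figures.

Dividing through by 0.757: denominator becomes s² + 0.2378 s + 1.532.
So ω_n = √1.532 = 1.24 rad/s and ζ = 0.2378/(2·1.24) = 0.0960.
t_s ≈ 4/(ζω_n) = 33.6 s.

t_s ≈ 33.6 s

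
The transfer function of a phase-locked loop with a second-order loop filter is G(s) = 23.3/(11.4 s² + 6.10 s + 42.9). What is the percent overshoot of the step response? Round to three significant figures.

Dividing through by 11.4: denominator becomes s² + 0.5351 s + 3.763.
So ω_n = √3.763 = 1.94 rad/s and ζ = 0.5351/(2·1.94) = 0.138.
Overshoot: exp(−π·0.138/√(1−0.138²)) = 0.646, i.e. 64.6%.

%OS ≈ 64.6%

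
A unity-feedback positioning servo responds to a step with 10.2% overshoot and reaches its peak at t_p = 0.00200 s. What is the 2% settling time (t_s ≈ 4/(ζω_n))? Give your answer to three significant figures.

ζ from %OS: ζ = |ln 0.102|/√(π²+ln²0.102) = 0.588.
t_p = π/ω_d ⇒ ω_d = 1570 rad/s; then ω_n = ω_d/√(1−ζ²) = 1940 rad/s.
t_s ≈ 4/(ζω_n) = 4/(0.588·1940) = 0.00350 s.

t_s ≈ 0.00350 s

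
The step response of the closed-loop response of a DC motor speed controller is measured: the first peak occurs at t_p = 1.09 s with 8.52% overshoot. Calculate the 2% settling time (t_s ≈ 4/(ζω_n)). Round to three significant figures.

The overshoot fixes ζ = −ln(OS)/√(π²+ln²(OS)) = 0.617.
From t_p = π/ω_d, ω_d = π/1.09 = 2.88 rad/s, so ω_n = ω_d/√(1−ζ²) = 3.66 rad/s.
t_s ≈ 4/(ζω_n) = 4/(0.617·3.66) = 1.77 s.

t_s ≈ 1.77 s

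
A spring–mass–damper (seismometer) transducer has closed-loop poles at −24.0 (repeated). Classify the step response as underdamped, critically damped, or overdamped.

Since there is a repeated negative-real pole, the response is critically damped.

critically damped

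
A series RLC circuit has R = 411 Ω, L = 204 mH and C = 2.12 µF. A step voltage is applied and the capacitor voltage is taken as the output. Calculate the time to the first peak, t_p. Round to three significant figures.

t_p ≈ 0.00276 s

For a series RLC circuit (capacitor voltage as output), ω_n = 1/√(LC) = 1/√(204 mH · 2.12 µF) = 1520 rad/s.
ζ = (R/2)·√(C/L) = (411/2)·√(2.12 µF/204 mH) = 0.662.
ω_d = ω_n√(1−ζ²) = 1140 rad/s. t_p = π/ω_d = 0.00276 s.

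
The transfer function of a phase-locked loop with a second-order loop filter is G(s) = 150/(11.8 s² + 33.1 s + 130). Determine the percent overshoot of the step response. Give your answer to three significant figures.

Dividing through by 11.8: denominator becomes s² + 2.805 s + 11.02.
So ω_n = √11.02 = 3.32 rad/s and ζ = 2.805/(2·3.32) = 0.423.
Overshoot: exp(−π·0.423/√(1−0.423²)) = 0.231, i.e. 23.1%.

%OS ≈ 23.1%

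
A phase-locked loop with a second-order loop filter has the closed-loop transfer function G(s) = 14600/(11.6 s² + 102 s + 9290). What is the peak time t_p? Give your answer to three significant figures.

t_p ≈ 0.112 s

Dividing through by 11.6: denominator becomes s² + 8.793 s + 800.9.
So ω_n = √800.9 = 28.3 rad/s and ζ = 8.793/(2·28.3) = 0.155.
ω_d = 28.3·√(1 − 0.155²) = 28.0 rad/s. t_p = π/ω_d = 0.112 s.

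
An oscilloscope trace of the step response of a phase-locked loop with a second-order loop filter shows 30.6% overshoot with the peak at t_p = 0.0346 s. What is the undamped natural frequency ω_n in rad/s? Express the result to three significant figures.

From the overshoot, ζ = −ln(OS)/√(π²+ln²(OS)) = 0.353.
t_p = π/ω_d ⇒ ω_d = 90.8 rad/s; then ω_n = ω_d/√(1−ζ²) = 97.0 rad/s.

ω_n ≈ 97.0 rad/s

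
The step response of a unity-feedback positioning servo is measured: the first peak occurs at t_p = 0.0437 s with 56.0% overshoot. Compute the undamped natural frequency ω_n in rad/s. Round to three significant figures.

ω_n ≈ 73.1 rad/s

From the overshoot, ζ = −ln(OS)/√(π²+ln²(OS)) = 0.181.
t_p = π/ω_d ⇒ ω_d = 71.9 rad/s; then ω_n = ω_d/√(1−ζ²) = 73.1 rad/s.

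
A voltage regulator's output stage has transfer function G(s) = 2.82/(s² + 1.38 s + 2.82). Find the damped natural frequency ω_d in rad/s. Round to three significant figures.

ω_d ≈ 1.53 rad/s

Comparing the denominator to s² + 2ζω_n s + ω_n²: ω_n = √2.82 = 1.68 rad/s, and 2ζω_n = 1.38 so ζ = 1.38/(2·1.68) = 0.411.
ω_d = 1.68·√(1 − 0.411²) = 1.53 rad/s.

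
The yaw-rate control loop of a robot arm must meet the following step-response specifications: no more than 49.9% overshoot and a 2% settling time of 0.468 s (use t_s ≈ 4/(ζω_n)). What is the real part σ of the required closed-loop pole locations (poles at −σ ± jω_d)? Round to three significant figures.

σ ≈ 8.55

The settling-time spec alone fixes σ = ζω_n = 4/t_s = 4/0.468 = 8.55.
(Overshoot then fixes ζ = 0.216 and hence ω_d = σ·√(1−ζ²)/ζ = 38.6 rad/s.)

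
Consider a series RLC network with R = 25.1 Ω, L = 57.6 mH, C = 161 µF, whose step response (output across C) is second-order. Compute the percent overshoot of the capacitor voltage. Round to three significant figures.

%OS ≈ 6.17%

For a series RLC circuit (capacitor voltage as output), ω_n = 1/√(LC) = 1/√(57.6 mH · 161 µF) = 328 rad/s.
ζ = (R/2)·√(C/L) = (25.1/2)·√(161 µF/57.6 mH) = 0.664.
Overshoot: exp(−π·0.664/√(1−0.664²)) = 0.0617, i.e. 6.17%.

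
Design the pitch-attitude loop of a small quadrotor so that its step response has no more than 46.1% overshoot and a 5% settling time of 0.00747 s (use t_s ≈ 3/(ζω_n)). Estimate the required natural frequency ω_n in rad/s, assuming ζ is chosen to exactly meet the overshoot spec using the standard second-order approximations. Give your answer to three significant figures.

ζ = −ln(OS)/√(π² + (ln OS)²). With OS = 0.461, ln OS = −0.7744 and ζ = 0.7744/3.236 = 0.239.
From t_s ≈ 3/(ζω_n): ω_n = 3/(ζ·t_s) = 3/(0.239·0.00747) = 1680 rad/s.

ω_n ≈ 1680 rad/s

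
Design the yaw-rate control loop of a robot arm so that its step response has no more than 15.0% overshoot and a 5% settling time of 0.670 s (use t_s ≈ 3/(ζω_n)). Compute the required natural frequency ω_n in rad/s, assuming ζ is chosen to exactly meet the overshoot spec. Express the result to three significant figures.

ω_n ≈ 8.66 rad/s

Inverting the overshoot relation: ζ = |ln 0.150|/√(π² + ln²0.150) = 0.517.
From t_s ≈ 3/(ζω_n): ω_n = 3/(ζ·t_s) = 3/(0.517·0.670) = 8.66 rad/s.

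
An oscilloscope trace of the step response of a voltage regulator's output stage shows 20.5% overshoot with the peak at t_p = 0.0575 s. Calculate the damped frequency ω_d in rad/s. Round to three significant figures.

t_p = π/ω_d, so ω_d = π/0.0575 = 54.6 rad/s.

ω_d ≈ 54.6 rad/s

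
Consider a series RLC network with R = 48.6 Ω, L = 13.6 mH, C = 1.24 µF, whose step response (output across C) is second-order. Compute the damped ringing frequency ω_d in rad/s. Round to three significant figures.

ω_d ≈ 7490 rad/s

For a series RLC circuit (capacitor voltage as output), ω_n = 1/√(LC) = 1/√(13.6 mH · 1.24 µF) = 7700 rad/s.
ζ = (R/2)·√(C/L) = (48.6/2)·√(1.24 µF/13.6 mH) = 0.232.
ω_d = 7700·√(1 − 0.232²) = 7490 rad/s.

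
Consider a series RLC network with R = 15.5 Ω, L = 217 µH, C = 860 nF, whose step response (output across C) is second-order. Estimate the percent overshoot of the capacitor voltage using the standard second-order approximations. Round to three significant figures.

For a series RLC circuit (capacitor voltage as output), ω_n = 1/√(LC) = 1/√(217 µH · 860 nF) = 73200 rad/s.
ζ = (R/2)·√(C/L) = (15.5/2)·√(860 nF/217 µH) = 0.488.
%OS = 100 e^{−πζ/√(1−ζ²)} with ζ = 0.488 gives 17.3%.

%OS ≈ 17.3%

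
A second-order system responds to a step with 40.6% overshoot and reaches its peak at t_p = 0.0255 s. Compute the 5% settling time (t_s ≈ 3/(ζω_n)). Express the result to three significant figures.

t_s ≈ 0.0849 s

ζ from %OS: ζ = |ln 0.406|/√(π²+ln²0.406) = 0.276.
From t_p = π/ω_d, ω_d = π/0.0255 = 123 rad/s, so ω_n = ω_d/√(1−ζ²) = 128 rad/s.
t_s ≈ 3/(ζω_n) = 3/(0.276·128) = 0.0849 s.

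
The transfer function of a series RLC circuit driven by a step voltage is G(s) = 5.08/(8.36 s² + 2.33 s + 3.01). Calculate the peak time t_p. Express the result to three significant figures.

Dividing through by 8.36: denominator becomes s² + 0.2787 s + 0.3600.
So ω_n = √0.3600 = 0.600 rad/s and ζ = 0.2787/(2·0.600) = 0.232.
ω_d = 0.600·√(1 − 0.232²) = 0.584 rad/s. t_p = π/ω_d = 5.38 s.

t_p ≈ 5.38 s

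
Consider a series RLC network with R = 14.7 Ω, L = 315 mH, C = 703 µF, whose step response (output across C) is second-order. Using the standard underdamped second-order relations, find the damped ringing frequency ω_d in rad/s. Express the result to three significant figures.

ω_d ≈ 63.0 rad/s

For a series RLC circuit (capacitor voltage as output), ω_n = 1/√(LC) = 1/√(315 mH · 703 µF) = 67.2 rad/s.
ζ = (R/2)·√(C/L) = (14.7/2)·√(703 µF/315 mH) = 0.347.
ω_d = ω_n√(1−ζ²) = 63.0 rad/s.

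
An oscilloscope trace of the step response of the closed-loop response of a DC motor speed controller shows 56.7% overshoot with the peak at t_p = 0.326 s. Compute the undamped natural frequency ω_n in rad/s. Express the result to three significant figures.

ω_n ≈ 9.79 rad/s

From the overshoot, ζ = −ln(OS)/√(π²+ln²(OS)) = 0.178.
From t_p = π/ω_d, ω_d = π/0.326 = 9.64 rad/s, so ω_n = ω_d/√(1−ζ²) = 9.79 rad/s.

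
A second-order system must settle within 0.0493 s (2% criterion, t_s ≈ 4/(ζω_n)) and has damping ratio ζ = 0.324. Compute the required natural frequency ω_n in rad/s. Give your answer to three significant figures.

Rearranging t_s ≈ 4/(ζω_n) gives ω_n = 4/(ζ·t_s) = 4/(0.324 × 0.0493) = 250 rad/s.

ω_n ≈ 250 rad/s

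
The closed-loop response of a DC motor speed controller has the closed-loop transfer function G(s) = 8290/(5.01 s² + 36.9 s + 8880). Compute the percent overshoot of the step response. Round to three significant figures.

%OS ≈ 75.9%

Dividing through by 5.01: denominator becomes s² + 7.365 s + 1772.
So ω_n = √1772 = 42.1 rad/s and ζ = 7.365/(2·42.1) = 0.0875.
%OS = 100·exp(−πζ/√(1−ζ²)) = 75.9%.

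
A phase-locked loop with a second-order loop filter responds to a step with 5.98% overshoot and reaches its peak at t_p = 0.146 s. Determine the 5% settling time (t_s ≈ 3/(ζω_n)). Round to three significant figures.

ζ from %OS: ζ = |ln 0.0598|/√(π²+ln²0.0598) = 0.668.
t_p = π/ω_d ⇒ ω_d = 21.5 rad/s; then ω_n = ω_d/√(1−ζ²) = 28.9 rad/s.
t_s ≈ 3/(ζω_n) = 3/(0.668·28.9) = 0.155 s.

t_s ≈ 0.155 s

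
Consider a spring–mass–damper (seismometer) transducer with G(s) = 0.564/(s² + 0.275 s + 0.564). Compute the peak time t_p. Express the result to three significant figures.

Comparing the denominator to s² + 2ζω_n s + ω_n²: ω_n = √0.564 = 0.751 rad/s, and 2ζω_n = 0.275 so ζ = 0.275/(2·0.751) = 0.183.
The damped frequency ω_d = ω_n√(1−ζ²) = 0.738 rad/s. Then t_p = π/ω_d = 4.26 s.

t_p ≈ 4.26 s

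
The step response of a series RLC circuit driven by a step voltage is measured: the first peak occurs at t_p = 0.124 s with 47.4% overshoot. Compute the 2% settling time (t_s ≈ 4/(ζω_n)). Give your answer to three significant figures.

The overshoot fixes ζ = −ln(OS)/√(π²+ln²(OS)) = 0.231.
From t_p = π/ω_d, ω_d = π/0.124 = 25.3 rad/s, so ω_n = ω_d/√(1−ζ²) = 26.0 rad/s.
t_s ≈ 4/(ζω_n) = 4/(0.231·26.0) = 0.664 s.

t_s ≈ 0.664 s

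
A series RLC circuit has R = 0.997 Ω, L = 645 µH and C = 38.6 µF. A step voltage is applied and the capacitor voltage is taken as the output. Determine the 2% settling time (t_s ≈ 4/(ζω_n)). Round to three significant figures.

For a series RLC circuit (capacitor voltage as output), ω_n = 1/√(LC) = 1/√(645 µH · 38.6 µF) = 6340 rad/s.
ζ = (R/2)·√(C/L) = (0.997/2)·√(38.6 µF/645 µH) = 0.122.
t_s ≈ 4/(ζω_n) = 0.00518 s.

t_s ≈ 0.00518 s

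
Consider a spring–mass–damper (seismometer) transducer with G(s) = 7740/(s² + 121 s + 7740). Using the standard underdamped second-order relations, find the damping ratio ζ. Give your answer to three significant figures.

ζ ≈ 0.688

Matching coefficients with s² + 2ζω_n s + ω_n² gives ω_n² = 7740 ⇒ ω_n = 88.0 rad/s, and ζ = 121/(2ω_n) = 0.688.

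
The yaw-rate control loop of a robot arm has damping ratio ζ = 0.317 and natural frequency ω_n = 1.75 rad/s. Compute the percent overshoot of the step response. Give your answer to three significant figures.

%OS ≈ 35.0%

For an underdamped second-order system, %OS = 100·exp(−πζ/√(1−ζ²)).
πζ/√(1−ζ²) = π·0.317/√(1−0.100) = 1.050, so %OS = 100·e^(−1.050) = 35.0%.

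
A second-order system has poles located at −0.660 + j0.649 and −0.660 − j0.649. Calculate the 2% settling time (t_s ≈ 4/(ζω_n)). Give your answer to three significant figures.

For poles at −σ ± jω_d, ζω_n = σ = 0.660, so t_s ≈ 4/σ = 6.06 s.

t_s ≈ 6.06 s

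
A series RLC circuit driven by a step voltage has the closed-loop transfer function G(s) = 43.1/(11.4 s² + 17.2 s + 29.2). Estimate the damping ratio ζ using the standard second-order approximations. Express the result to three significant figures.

ζ ≈ 0.471

Dividing through by 11.4: denominator becomes s² + 1.509 s + 2.561.
So ω_n = √2.561 = 1.60 rad/s and ζ = 1.509/(2·1.60) = 0.471.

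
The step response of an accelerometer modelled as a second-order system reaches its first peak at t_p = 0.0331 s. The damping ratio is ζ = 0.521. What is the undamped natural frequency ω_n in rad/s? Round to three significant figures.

Peak time t_p = π/ω_d, so ω_d = π/t_p = π/0.0331 = 94.9 rad/s.
ω_n = ω_d/√(1−ζ²) = 94.9/√0.729 = 111 rad/s.

ω_n ≈ 111 rad/s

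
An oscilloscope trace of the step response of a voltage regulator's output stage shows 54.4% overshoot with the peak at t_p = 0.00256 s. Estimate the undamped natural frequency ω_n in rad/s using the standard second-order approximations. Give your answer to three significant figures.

ω_n ≈ 1250 rad/s

From the overshoot, ζ = −ln(OS)/√(π²+ln²(OS)) = 0.190.
From t_p = π/ω_d, ω_d = π/0.00256 = 1230 rad/s, so ω_n = ω_d/√(1−ζ²) = 1250 rad/s.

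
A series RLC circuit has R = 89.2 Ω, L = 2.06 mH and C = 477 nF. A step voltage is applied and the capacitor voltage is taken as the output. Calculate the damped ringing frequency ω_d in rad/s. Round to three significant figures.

For a series RLC circuit (capacitor voltage as output), ω_n = 1/√(LC) = 1/√(2.06 mH · 477 nF) = 31900 rad/s.
ζ = (R/2)·√(C/L) = (89.2/2)·√(477 nF/2.06 mH) = 0.679.
The damped frequency ω_d = ω_n√(1−ζ²) = 23400 rad/s.

ω_d ≈ 23400 rad/s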